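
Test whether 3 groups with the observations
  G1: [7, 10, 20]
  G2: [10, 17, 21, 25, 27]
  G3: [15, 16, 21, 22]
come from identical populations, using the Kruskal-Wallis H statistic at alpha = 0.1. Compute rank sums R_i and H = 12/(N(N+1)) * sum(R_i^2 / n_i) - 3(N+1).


Step 1: Combine all N = 12 observations and assign midranks.
sorted (value, group, rank): (7,G1,1), (10,G1,2.5), (10,G2,2.5), (15,G3,4), (16,G3,5), (17,G2,6), (20,G1,7), (21,G2,8.5), (21,G3,8.5), (22,G3,10), (25,G2,11), (27,G2,12)
Step 2: Sum ranks within each group.
R_1 = 10.5 (n_1 = 3)
R_2 = 40 (n_2 = 5)
R_3 = 27.5 (n_3 = 4)
Step 3: H = 12/(N(N+1)) * sum(R_i^2/n_i) - 3(N+1)
     = 12/(12*13) * (10.5^2/3 + 40^2/5 + 27.5^2/4) - 3*13
     = 0.076923 * 545.812 - 39
     = 2.985577.
Step 4: Ties present; correction factor C = 1 - 12/(12^3 - 12) = 0.993007. Corrected H = 2.985577 / 0.993007 = 3.006602.
Step 5: Under H0, H ~ chi^2(2); p-value = 0.222395.
Step 6: alpha = 0.1. fail to reject H0.

H = 3.0066, df = 2, p = 0.222395, fail to reject H0.


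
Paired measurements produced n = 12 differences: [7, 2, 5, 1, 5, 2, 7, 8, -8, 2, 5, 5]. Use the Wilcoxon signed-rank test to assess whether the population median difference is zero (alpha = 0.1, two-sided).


Step 1: Drop any zero differences (none here) and take |d_i|.
|d| = [7, 2, 5, 1, 5, 2, 7, 8, 8, 2, 5, 5]
Step 2: Midrank |d_i| (ties get averaged ranks).
ranks: |7|->9.5, |2|->3, |5|->6.5, |1|->1, |5|->6.5, |2|->3, |7|->9.5, |8|->11.5, |8|->11.5, |2|->3, |5|->6.5, |5|->6.5
Step 3: Attach original signs; sum ranks with positive sign and with negative sign.
W+ = 9.5 + 3 + 6.5 + 1 + 6.5 + 3 + 9.5 + 11.5 + 3 + 6.5 + 6.5 = 66.5
W- = 11.5 = 11.5
(Check: W+ + W- = 78 should equal n(n+1)/2 = 78.)
Step 4: Test statistic W = min(W+, W-) = 11.5.
Step 5: Ties in |d|, so use the tie-corrected normal approximation.
        E[W] = n(n+1)/4 = 12*13/4 = 39.
        Tie groups: |d|=2 (t=3), |d|=5 (t=4), |d|=7 (t=2), |d|=8 (t=2); sum(t^3 - t) = 96.
        Var[W] = n(n+1)(2n+1)/24 - sum(t^3-t)/48 = 3900/24 - 96/48 = 160.5.
        z = (W - E[W]) / sqrt(Var[W]) = (11.5 - 39) / 12.6689 = -2.1707.
        Two-sided p = 2*Phi(z) = 0.029956.
Step 6: alpha = 0.1. reject H0.

W+ = 66.5, W- = 11.5, W = min = 11.5, p = 0.029956, reject H0.


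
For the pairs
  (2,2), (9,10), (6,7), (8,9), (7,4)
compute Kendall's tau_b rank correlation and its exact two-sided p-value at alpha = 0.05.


Step 1: Enumerate the 10 unordered pairs (i,j) with i<j and classify each by sign(x_j-x_i) * sign(y_j-y_i).
  (1,2):dx=+7,dy=+8->C; (1,3):dx=+4,dy=+5->C; (1,4):dx=+6,dy=+7->C; (1,5):dx=+5,dy=+2->C
  (2,3):dx=-3,dy=-3->C; (2,4):dx=-1,dy=-1->C; (2,5):dx=-2,dy=-6->C; (3,4):dx=+2,dy=+2->C
  (3,5):dx=+1,dy=-3->D; (4,5):dx=-1,dy=-5->C
Step 2: C = 9, D = 1, total pairs = 10.
Step 3: tau = (C - D)/(n(n-1)/2) = (9 - 1)/10 = 0.800000.
Step 4: Exact two-sided p-value (enumerate n! = 120 permutations of y under H0): p = 0.083333.
Step 5: alpha = 0.05. fail to reject H0.

tau_b = 0.8000 (C=9, D=1), p = 0.083333, fail to reject H0.


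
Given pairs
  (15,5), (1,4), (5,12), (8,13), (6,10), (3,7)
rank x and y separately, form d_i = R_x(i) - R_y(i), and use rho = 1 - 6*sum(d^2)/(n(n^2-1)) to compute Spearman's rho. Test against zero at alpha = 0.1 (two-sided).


Step 1: Rank x and y separately (midranks; no ties here).
rank(x): 15->6, 1->1, 5->3, 8->5, 6->4, 3->2
rank(y): 5->2, 4->1, 12->5, 13->6, 10->4, 7->3
Step 2: d_i = R_x(i) - R_y(i); compute d_i^2.
  (6-2)^2=16, (1-1)^2=0, (3-5)^2=4, (5-6)^2=1, (4-4)^2=0, (2-3)^2=1
sum(d^2) = 22.
Step 3: rho = 1 - 6*22 / (6*(6^2 - 1)) = 1 - 132/210 = 0.371429.
Step 4: Under H0, t = rho * sqrt((n-2)/(1-rho^2)) = 0.8001 ~ t(4).
Step 5: Two-sided p-value from the t-distribution with 4 df = 0.468478.
Step 6: alpha = 0.1. fail to reject H0.

rho = 0.3714, p = 0.468478, fail to reject H0 at alpha = 0.1.


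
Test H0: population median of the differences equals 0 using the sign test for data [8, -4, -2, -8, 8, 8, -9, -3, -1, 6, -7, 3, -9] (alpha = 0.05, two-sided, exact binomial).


Step 1: Discard zero differences. Original n = 13; n_eff = number of nonzero differences = 13.
Nonzero differences (with sign): +8, -4, -2, -8, +8, +8, -9, -3, -1, +6, -7, +3, -9
Step 2: Count signs: positive = 5, negative = 8.
Step 3: Under H0: P(positive) = 0.5, so the number of positives S ~ Bin(13, 0.5).
Step 4: Two-sided exact p-value = sum of Bin(13,0.5) probabilities at or below the observed probability = 0.581055.
Step 5: alpha = 0.05. fail to reject H0.

n_eff = 13, pos = 5, neg = 8, p = 0.581055, fail to reject H0.


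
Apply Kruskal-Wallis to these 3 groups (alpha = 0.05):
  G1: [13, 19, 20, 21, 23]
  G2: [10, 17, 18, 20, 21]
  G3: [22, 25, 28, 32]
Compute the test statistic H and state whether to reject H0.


Step 1: Combine all N = 14 observations and assign midranks.
sorted (value, group, rank): (10,G2,1), (13,G1,2), (17,G2,3), (18,G2,4), (19,G1,5), (20,G1,6.5), (20,G2,6.5), (21,G1,8.5), (21,G2,8.5), (22,G3,10), (23,G1,11), (25,G3,12), (28,G3,13), (32,G3,14)
Step 2: Sum ranks within each group.
R_1 = 33 (n_1 = 5)
R_2 = 23 (n_2 = 5)
R_3 = 49 (n_3 = 4)
Step 3: H = 12/(N(N+1)) * sum(R_i^2/n_i) - 3(N+1)
     = 12/(14*15) * (33^2/5 + 23^2/5 + 49^2/4) - 3*15
     = 0.057143 * 923.85 - 45
     = 7.791429.
Step 4: Ties present; correction factor C = 1 - 12/(14^3 - 14) = 0.995604. Corrected H = 7.791429 / 0.995604 = 7.825828.
Step 5: Under H0, H ~ chi^2(2); p-value = 0.019982.
Step 6: alpha = 0.05. reject H0.

H = 7.8258, df = 2, p = 0.019982, reject H0.


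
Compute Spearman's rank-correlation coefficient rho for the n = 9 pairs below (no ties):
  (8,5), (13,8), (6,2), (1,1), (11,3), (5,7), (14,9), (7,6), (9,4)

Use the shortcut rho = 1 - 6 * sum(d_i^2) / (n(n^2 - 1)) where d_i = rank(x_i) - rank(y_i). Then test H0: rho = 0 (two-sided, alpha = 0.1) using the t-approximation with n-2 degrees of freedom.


Step 1: Rank x and y separately (midranks; no ties here).
rank(x): 8->5, 13->8, 6->3, 1->1, 11->7, 5->2, 14->9, 7->4, 9->6
rank(y): 5->5, 8->8, 2->2, 1->1, 3->3, 7->7, 9->9, 6->6, 4->4
Step 2: d_i = R_x(i) - R_y(i); compute d_i^2.
  (5-5)^2=0, (8-8)^2=0, (3-2)^2=1, (1-1)^2=0, (7-3)^2=16, (2-7)^2=25, (9-9)^2=0, (4-6)^2=4, (6-4)^2=4
sum(d^2) = 50.
Step 3: rho = 1 - 6*50 / (9*(9^2 - 1)) = 1 - 300/720 = 0.583333.
Step 4: Under H0, t = rho * sqrt((n-2)/(1-rho^2)) = 1.9001 ~ t(7).
Step 5: Two-sided p-value from the t-distribution with 7 df = 0.099186.
Step 6: alpha = 0.1. reject H0.

rho = 0.5833, p = 0.099186, reject H0 at alpha = 0.1.


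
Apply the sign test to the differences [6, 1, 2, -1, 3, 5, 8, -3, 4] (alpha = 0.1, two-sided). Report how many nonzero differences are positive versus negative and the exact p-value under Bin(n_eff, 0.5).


Step 1: Discard zero differences. Original n = 9; n_eff = number of nonzero differences = 9.
Nonzero differences (with sign): +6, +1, +2, -1, +3, +5, +8, -3, +4
Step 2: Count signs: positive = 7, negative = 2.
Step 3: Under H0: P(positive) = 0.5, so the number of positives S ~ Bin(9, 0.5).
Step 4: Two-sided exact p-value = sum of Bin(9,0.5) probabilities at or below the observed probability = 0.179688.
Step 5: alpha = 0.1. fail to reject H0.

n_eff = 9, pos = 7, neg = 2, p = 0.179688, fail to reject H0.


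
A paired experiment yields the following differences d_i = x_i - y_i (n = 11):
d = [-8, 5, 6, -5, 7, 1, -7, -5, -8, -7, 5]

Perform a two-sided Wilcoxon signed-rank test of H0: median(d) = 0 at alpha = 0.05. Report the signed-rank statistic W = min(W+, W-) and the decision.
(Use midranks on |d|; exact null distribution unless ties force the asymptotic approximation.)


Step 1: Drop any zero differences (none here) and take |d_i|.
|d| = [8, 5, 6, 5, 7, 1, 7, 5, 8, 7, 5]
Step 2: Midrank |d_i| (ties get averaged ranks).
ranks: |8|->10.5, |5|->3.5, |6|->6, |5|->3.5, |7|->8, |1|->1, |7|->8, |5|->3.5, |8|->10.5, |7|->8, |5|->3.5
Step 3: Attach original signs; sum ranks with positive sign and with negative sign.
W+ = 3.5 + 6 + 8 + 1 + 3.5 = 22
W- = 10.5 + 3.5 + 8 + 3.5 + 10.5 + 8 = 44
(Check: W+ + W- = 66 should equal n(n+1)/2 = 66.)
Step 4: Test statistic W = min(W+, W-) = 22.
Step 5: Ties in |d|, so use the tie-corrected normal approximation.
        E[W] = n(n+1)/4 = 11*12/4 = 33.
        Tie groups: |d|=5 (t=4), |d|=7 (t=3), |d|=8 (t=2); sum(t^3 - t) = 90.
        Var[W] = n(n+1)(2n+1)/24 - sum(t^3-t)/48 = 3036/24 - 90/48 = 124.625.
        z = (W - E[W]) / sqrt(Var[W]) = (22 - 33) / 11.1636 = -0.9853.
        Two-sided p = 2*Phi(z) = 0.324453.
Step 6: alpha = 0.05. fail to reject H0.

W+ = 22, W- = 44, W = min = 22, p = 0.324453, fail to reject H0.


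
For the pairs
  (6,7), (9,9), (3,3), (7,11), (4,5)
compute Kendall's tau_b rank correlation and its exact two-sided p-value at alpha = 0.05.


Step 1: Enumerate the 10 unordered pairs (i,j) with i<j and classify each by sign(x_j-x_i) * sign(y_j-y_i).
  (1,2):dx=+3,dy=+2->C; (1,3):dx=-3,dy=-4->C; (1,4):dx=+1,dy=+4->C; (1,5):dx=-2,dy=-2->C
  (2,3):dx=-6,dy=-6->C; (2,4):dx=-2,dy=+2->D; (2,5):dx=-5,dy=-4->C; (3,4):dx=+4,dy=+8->C
  (3,5):dx=+1,dy=+2->C; (4,5):dx=-3,dy=-6->C
Step 2: C = 9, D = 1, total pairs = 10.
Step 3: tau = (C - D)/(n(n-1)/2) = (9 - 1)/10 = 0.800000.
Step 4: Exact two-sided p-value (enumerate n! = 120 permutations of y under H0): p = 0.083333.
Step 5: alpha = 0.05. fail to reject H0.

tau_b = 0.8000 (C=9, D=1), p = 0.083333, fail to reject H0.


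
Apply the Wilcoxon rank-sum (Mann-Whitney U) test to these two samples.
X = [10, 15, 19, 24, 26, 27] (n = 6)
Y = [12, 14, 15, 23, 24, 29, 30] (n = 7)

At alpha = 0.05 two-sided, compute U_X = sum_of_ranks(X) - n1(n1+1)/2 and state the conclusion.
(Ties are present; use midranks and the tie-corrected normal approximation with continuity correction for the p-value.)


Step 1: Combine and sort all 13 observations; assign midranks.
sorted (value, group): (10,X), (12,Y), (14,Y), (15,X), (15,Y), (19,X), (23,Y), (24,X), (24,Y), (26,X), (27,X), (29,Y), (30,Y)
ranks: 10->1, 12->2, 14->3, 15->4.5, 15->4.5, 19->6, 23->7, 24->8.5, 24->8.5, 26->10, 27->11, 29->12, 30->13
Step 2: Rank sum for X: R1 = 1 + 4.5 + 6 + 8.5 + 10 + 11 = 41.
Step 3: U_X = R1 - n1(n1+1)/2 = 41 - 6*7/2 = 41 - 21 = 20.
       U_Y = n1*n2 - U_X = 42 - 20 = 22.
Step 4: Ties are present, so use the tie-corrected normal approximation (with continuity correction) for the p-value.
Step 5: p-value = 0.942900; compare to alpha = 0.05. fail to reject H0.

U_X = 20, p = 0.942900, fail to reject H0 at alpha = 0.05.


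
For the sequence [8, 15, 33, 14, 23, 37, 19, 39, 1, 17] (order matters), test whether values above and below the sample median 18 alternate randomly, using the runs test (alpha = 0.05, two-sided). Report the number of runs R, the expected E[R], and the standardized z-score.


Step 1: Compute median = 18; label A = above, B = below.
Labels in order: BBABAAAABB  (n_A = 5, n_B = 5)
Step 2: Count runs R = 5.
Step 3: Under H0 (random ordering), E[R] = 2*n_A*n_B/(n_A+n_B) + 1 = 2*5*5/10 + 1 = 6.0000.
        Var[R] = 2*n_A*n_B*(2*n_A*n_B - n_A - n_B) / ((n_A+n_B)^2 * (n_A+n_B-1)) = 2000/900 = 2.2222.
        SD[R] = 1.4907.
Step 4: Continuity-corrected z = (R + 0.5 - E[R]) / SD[R] = (5 + 0.5 - 6.0000) / 1.4907 = -0.3354.
Step 5: Two-sided p-value via normal approximation = 2*(1 - Phi(|z|)) = 0.737316.
Step 6: alpha = 0.05. fail to reject H0.

R = 5, z = -0.3354, p = 0.737316, fail to reject H0.


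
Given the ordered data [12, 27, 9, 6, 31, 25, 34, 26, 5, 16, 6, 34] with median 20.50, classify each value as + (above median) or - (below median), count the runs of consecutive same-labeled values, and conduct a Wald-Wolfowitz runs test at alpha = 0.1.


Step 1: Compute median = 20.50; label A = above, B = below.
Labels in order: BABBAAAABBBA  (n_A = 6, n_B = 6)
Step 2: Count runs R = 6.
Step 3: Under H0 (random ordering), E[R] = 2*n_A*n_B/(n_A+n_B) + 1 = 2*6*6/12 + 1 = 7.0000.
        Var[R] = 2*n_A*n_B*(2*n_A*n_B - n_A - n_B) / ((n_A+n_B)^2 * (n_A+n_B-1)) = 4320/1584 = 2.7273.
        SD[R] = 1.6514.
Step 4: Continuity-corrected z = (R + 0.5 - E[R]) / SD[R] = (6 + 0.5 - 7.0000) / 1.6514 = -0.3028.
Step 5: Two-sided p-value via normal approximation = 2*(1 - Phi(|z|)) = 0.762069.
Step 6: alpha = 0.1. fail to reject H0.

R = 6, z = -0.3028, p = 0.762069, fail to reject H0.


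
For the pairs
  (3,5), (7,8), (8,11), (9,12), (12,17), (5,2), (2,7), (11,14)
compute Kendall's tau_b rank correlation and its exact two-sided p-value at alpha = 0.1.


Step 1: Enumerate the 28 unordered pairs (i,j) with i<j and classify each by sign(x_j-x_i) * sign(y_j-y_i).
  (1,2):dx=+4,dy=+3->C; (1,3):dx=+5,dy=+6->C; (1,4):dx=+6,dy=+7->C; (1,5):dx=+9,dy=+12->C
  (1,6):dx=+2,dy=-3->D; (1,7):dx=-1,dy=+2->D; (1,8):dx=+8,dy=+9->C; (2,3):dx=+1,dy=+3->C
  (2,4):dx=+2,dy=+4->C; (2,5):dx=+5,dy=+9->C; (2,6):dx=-2,dy=-6->C; (2,7):dx=-5,dy=-1->C
  (2,8):dx=+4,dy=+6->C; (3,4):dx=+1,dy=+1->C; (3,5):dx=+4,dy=+6->C; (3,6):dx=-3,dy=-9->C
  (3,7):dx=-6,dy=-4->C; (3,8):dx=+3,dy=+3->C; (4,5):dx=+3,dy=+5->C; (4,6):dx=-4,dy=-10->C
  (4,7):dx=-7,dy=-5->C; (4,8):dx=+2,dy=+2->C; (5,6):dx=-7,dy=-15->C; (5,7):dx=-10,dy=-10->C
  (5,8):dx=-1,dy=-3->C; (6,7):dx=-3,dy=+5->D; (6,8):dx=+6,dy=+12->C; (7,8):dx=+9,dy=+7->C
Step 2: C = 25, D = 3, total pairs = 28.
Step 3: tau = (C - D)/(n(n-1)/2) = (25 - 3)/28 = 0.785714.
Step 4: Exact two-sided p-value (enumerate n! = 40320 permutations of y under H0): p = 0.005506.
Step 5: alpha = 0.1. reject H0.

tau_b = 0.7857 (C=25, D=3), p = 0.005506, reject H0.


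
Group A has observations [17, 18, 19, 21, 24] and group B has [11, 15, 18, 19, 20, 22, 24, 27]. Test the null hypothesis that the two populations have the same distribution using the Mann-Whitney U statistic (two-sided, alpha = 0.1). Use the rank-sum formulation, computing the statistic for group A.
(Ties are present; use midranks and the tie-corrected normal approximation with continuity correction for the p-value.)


Step 1: Combine and sort all 13 observations; assign midranks.
sorted (value, group): (11,Y), (15,Y), (17,X), (18,X), (18,Y), (19,X), (19,Y), (20,Y), (21,X), (22,Y), (24,X), (24,Y), (27,Y)
ranks: 11->1, 15->2, 17->3, 18->4.5, 18->4.5, 19->6.5, 19->6.5, 20->8, 21->9, 22->10, 24->11.5, 24->11.5, 27->13
Step 2: Rank sum for X: R1 = 3 + 4.5 + 6.5 + 9 + 11.5 = 34.5.
Step 3: U_X = R1 - n1(n1+1)/2 = 34.5 - 5*6/2 = 34.5 - 15 = 19.5.
       U_Y = n1*n2 - U_X = 40 - 19.5 = 20.5.
Step 4: Ties are present, so use the tie-corrected normal approximation (with continuity correction) for the p-value.
Step 5: p-value = 1.000000; compare to alpha = 0.1. fail to reject H0.

U_X = 19.5, p = 1.000000, fail to reject H0 at alpha = 0.1.


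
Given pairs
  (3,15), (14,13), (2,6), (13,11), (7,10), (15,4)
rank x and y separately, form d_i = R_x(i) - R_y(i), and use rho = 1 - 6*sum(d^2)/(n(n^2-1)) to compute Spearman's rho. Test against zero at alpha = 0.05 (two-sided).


Step 1: Rank x and y separately (midranks; no ties here).
rank(x): 3->2, 14->5, 2->1, 13->4, 7->3, 15->6
rank(y): 15->6, 13->5, 6->2, 11->4, 10->3, 4->1
Step 2: d_i = R_x(i) - R_y(i); compute d_i^2.
  (2-6)^2=16, (5-5)^2=0, (1-2)^2=1, (4-4)^2=0, (3-3)^2=0, (6-1)^2=25
sum(d^2) = 42.
Step 3: rho = 1 - 6*42 / (6*(6^2 - 1)) = 1 - 252/210 = -0.200000.
Step 4: Under H0, t = rho * sqrt((n-2)/(1-rho^2)) = -0.4082 ~ t(4).
Step 5: Two-sided p-value from the t-distribution with 4 df = 0.704000.
Step 6: alpha = 0.05. fail to reject H0.

rho = -0.2000, p = 0.704000, fail to reject H0 at alpha = 0.05.


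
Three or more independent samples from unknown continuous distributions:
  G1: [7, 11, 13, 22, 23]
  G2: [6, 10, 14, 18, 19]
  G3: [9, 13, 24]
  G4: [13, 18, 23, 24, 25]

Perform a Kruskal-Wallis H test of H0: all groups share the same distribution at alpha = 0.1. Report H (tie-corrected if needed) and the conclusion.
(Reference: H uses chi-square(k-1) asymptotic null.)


Step 1: Combine all N = 18 observations and assign midranks.
sorted (value, group, rank): (6,G2,1), (7,G1,2), (9,G3,3), (10,G2,4), (11,G1,5), (13,G1,7), (13,G3,7), (13,G4,7), (14,G2,9), (18,G2,10.5), (18,G4,10.5), (19,G2,12), (22,G1,13), (23,G1,14.5), (23,G4,14.5), (24,G3,16.5), (24,G4,16.5), (25,G4,18)
Step 2: Sum ranks within each group.
R_1 = 41.5 (n_1 = 5)
R_2 = 36.5 (n_2 = 5)
R_3 = 26.5 (n_3 = 3)
R_4 = 66.5 (n_4 = 5)
Step 3: H = 12/(N(N+1)) * sum(R_i^2/n_i) - 3(N+1)
     = 12/(18*19) * (41.5^2/5 + 36.5^2/5 + 26.5^2/3 + 66.5^2/5) - 3*19
     = 0.035088 * 1729.43 - 57
     = 3.681871.
Step 4: Ties present; correction factor C = 1 - 42/(18^3 - 18) = 0.992776. Corrected H = 3.681871 / 0.992776 = 3.708663.
Step 5: Under H0, H ~ chi^2(3); p-value = 0.294690.
Step 6: alpha = 0.1. fail to reject H0.

H = 3.7087, df = 3, p = 0.294690, fail to reject H0.


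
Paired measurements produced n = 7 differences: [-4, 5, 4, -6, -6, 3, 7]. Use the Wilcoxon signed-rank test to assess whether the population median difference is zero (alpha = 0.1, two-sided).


Step 1: Drop any zero differences (none here) and take |d_i|.
|d| = [4, 5, 4, 6, 6, 3, 7]
Step 2: Midrank |d_i| (ties get averaged ranks).
ranks: |4|->2.5, |5|->4, |4|->2.5, |6|->5.5, |6|->5.5, |3|->1, |7|->7
Step 3: Attach original signs; sum ranks with positive sign and with negative sign.
W+ = 4 + 2.5 + 1 + 7 = 14.5
W- = 2.5 + 5.5 + 5.5 = 13.5
(Check: W+ + W- = 28 should equal n(n+1)/2 = 28.)
Step 4: Test statistic W = min(W+, W-) = 13.5.
Step 5: Ties in |d|, so use the tie-corrected normal approximation.
        E[W] = n(n+1)/4 = 7*8/4 = 14.
        Tie groups: |d|=4 (t=2), |d|=6 (t=2); sum(t^3 - t) = 12.
        Var[W] = n(n+1)(2n+1)/24 - sum(t^3-t)/48 = 840/24 - 12/48 = 34.75.
        z = (W - E[W]) / sqrt(Var[W]) = (13.5 - 14) / 5.8949 = -0.0848.
        Two-sided p = 2*Phi(z) = 0.932405.
Step 6: alpha = 0.1. fail to reject H0.

W+ = 14.5, W- = 13.5, W = min = 13.5, p = 0.932405, fail to reject H0.


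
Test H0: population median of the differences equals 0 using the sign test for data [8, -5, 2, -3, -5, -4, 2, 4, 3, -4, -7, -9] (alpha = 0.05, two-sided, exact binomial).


Step 1: Discard zero differences. Original n = 12; n_eff = number of nonzero differences = 12.
Nonzero differences (with sign): +8, -5, +2, -3, -5, -4, +2, +4, +3, -4, -7, -9
Step 2: Count signs: positive = 5, negative = 7.
Step 3: Under H0: P(positive) = 0.5, so the number of positives S ~ Bin(12, 0.5).
Step 4: Two-sided exact p-value = sum of Bin(12,0.5) probabilities at or below the observed probability = 0.774414.
Step 5: alpha = 0.05. fail to reject H0.

n_eff = 12, pos = 5, neg = 7, p = 0.774414, fail to reject H0.


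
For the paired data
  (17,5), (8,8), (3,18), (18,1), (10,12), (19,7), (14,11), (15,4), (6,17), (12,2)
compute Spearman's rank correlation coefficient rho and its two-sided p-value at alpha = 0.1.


Step 1: Rank x and y separately (midranks; no ties here).
rank(x): 17->8, 8->3, 3->1, 18->9, 10->4, 19->10, 14->6, 15->7, 6->2, 12->5
rank(y): 5->4, 8->6, 18->10, 1->1, 12->8, 7->5, 11->7, 4->3, 17->9, 2->2
Step 2: d_i = R_x(i) - R_y(i); compute d_i^2.
  (8-4)^2=16, (3-6)^2=9, (1-10)^2=81, (9-1)^2=64, (4-8)^2=16, (10-5)^2=25, (6-7)^2=1, (7-3)^2=16, (2-9)^2=49, (5-2)^2=9
sum(d^2) = 286.
Step 3: rho = 1 - 6*286 / (10*(10^2 - 1)) = 1 - 1716/990 = -0.733333.
Step 4: Under H0, t = rho * sqrt((n-2)/(1-rho^2)) = -3.0509 ~ t(8).
Step 5: Two-sided p-value from the t-distribution with 8 df = 0.015801.
Step 6: alpha = 0.1. reject H0.

rho = -0.7333, p = 0.015801, reject H0 at alpha = 0.1.


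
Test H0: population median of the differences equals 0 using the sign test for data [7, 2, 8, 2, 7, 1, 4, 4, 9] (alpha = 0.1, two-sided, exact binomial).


Step 1: Discard zero differences. Original n = 9; n_eff = number of nonzero differences = 9.
Nonzero differences (with sign): +7, +2, +8, +2, +7, +1, +4, +4, +9
Step 2: Count signs: positive = 9, negative = 0.
Step 3: Under H0: P(positive) = 0.5, so the number of positives S ~ Bin(9, 0.5).
Step 4: Two-sided exact p-value = sum of Bin(9,0.5) probabilities at or below the observed probability = 0.003906.
Step 5: alpha = 0.1. reject H0.

n_eff = 9, pos = 9, neg = 0, p = 0.003906, reject H0.


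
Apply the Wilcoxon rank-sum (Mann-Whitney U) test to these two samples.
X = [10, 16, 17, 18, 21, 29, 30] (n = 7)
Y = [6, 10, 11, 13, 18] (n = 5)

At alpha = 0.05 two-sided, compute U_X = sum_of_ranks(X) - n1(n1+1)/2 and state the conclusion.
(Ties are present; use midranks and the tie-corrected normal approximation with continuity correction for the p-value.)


Step 1: Combine and sort all 12 observations; assign midranks.
sorted (value, group): (6,Y), (10,X), (10,Y), (11,Y), (13,Y), (16,X), (17,X), (18,X), (18,Y), (21,X), (29,X), (30,X)
ranks: 6->1, 10->2.5, 10->2.5, 11->4, 13->5, 16->6, 17->7, 18->8.5, 18->8.5, 21->10, 29->11, 30->12
Step 2: Rank sum for X: R1 = 2.5 + 6 + 7 + 8.5 + 10 + 11 + 12 = 57.
Step 3: U_X = R1 - n1(n1+1)/2 = 57 - 7*8/2 = 57 - 28 = 29.
       U_Y = n1*n2 - U_X = 35 - 29 = 6.
Step 4: Ties are present, so use the tie-corrected normal approximation (with continuity correction) for the p-value.
Step 5: p-value = 0.073025; compare to alpha = 0.05. fail to reject H0.

U_X = 29, p = 0.073025, fail to reject H0 at alpha = 0.05.


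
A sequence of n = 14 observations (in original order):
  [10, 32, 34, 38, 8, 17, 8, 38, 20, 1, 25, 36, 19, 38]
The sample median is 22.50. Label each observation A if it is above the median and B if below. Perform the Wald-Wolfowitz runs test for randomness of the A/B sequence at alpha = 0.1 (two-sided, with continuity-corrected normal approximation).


Step 1: Compute median = 22.50; label A = above, B = below.
Labels in order: BAAABBBABBAABA  (n_A = 7, n_B = 7)
Step 2: Count runs R = 8.
Step 3: Under H0 (random ordering), E[R] = 2*n_A*n_B/(n_A+n_B) + 1 = 2*7*7/14 + 1 = 8.0000.
        Var[R] = 2*n_A*n_B*(2*n_A*n_B - n_A - n_B) / ((n_A+n_B)^2 * (n_A+n_B-1)) = 8232/2548 = 3.2308.
        SD[R] = 1.7974.
Step 4: R = E[R], so z = 0 with no continuity correction.
Step 5: Two-sided p-value via normal approximation = 2*(1 - Phi(|z|)) = 1.000000.
Step 6: alpha = 0.1. fail to reject H0.

R = 8, z = 0.0000, p = 1.000000, fail to reject H0.


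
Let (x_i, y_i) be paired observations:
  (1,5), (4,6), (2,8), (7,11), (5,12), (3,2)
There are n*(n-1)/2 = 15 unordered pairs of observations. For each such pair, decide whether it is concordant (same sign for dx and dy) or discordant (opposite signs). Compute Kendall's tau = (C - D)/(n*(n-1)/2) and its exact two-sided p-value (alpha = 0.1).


Step 1: Enumerate the 15 unordered pairs (i,j) with i<j and classify each by sign(x_j-x_i) * sign(y_j-y_i).
  (1,2):dx=+3,dy=+1->C; (1,3):dx=+1,dy=+3->C; (1,4):dx=+6,dy=+6->C; (1,5):dx=+4,dy=+7->C
  (1,6):dx=+2,dy=-3->D; (2,3):dx=-2,dy=+2->D; (2,4):dx=+3,dy=+5->C; (2,5):dx=+1,dy=+6->C
  (2,6):dx=-1,dy=-4->C; (3,4):dx=+5,dy=+3->C; (3,5):dx=+3,dy=+4->C; (3,6):dx=+1,dy=-6->D
  (4,5):dx=-2,dy=+1->D; (4,6):dx=-4,dy=-9->C; (5,6):dx=-2,dy=-10->C
Step 2: C = 11, D = 4, total pairs = 15.
Step 3: tau = (C - D)/(n(n-1)/2) = (11 - 4)/15 = 0.466667.
Step 4: Exact two-sided p-value (enumerate n! = 720 permutations of y under H0): p = 0.272222.
Step 5: alpha = 0.1. fail to reject H0.

tau_b = 0.4667 (C=11, D=4), p = 0.272222, fail to reject H0.


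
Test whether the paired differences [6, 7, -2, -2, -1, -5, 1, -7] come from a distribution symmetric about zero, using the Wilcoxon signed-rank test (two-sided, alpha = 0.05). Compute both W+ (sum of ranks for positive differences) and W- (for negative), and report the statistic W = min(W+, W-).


Step 1: Drop any zero differences (none here) and take |d_i|.
|d| = [6, 7, 2, 2, 1, 5, 1, 7]
Step 2: Midrank |d_i| (ties get averaged ranks).
ranks: |6|->6, |7|->7.5, |2|->3.5, |2|->3.5, |1|->1.5, |5|->5, |1|->1.5, |7|->7.5
Step 3: Attach original signs; sum ranks with positive sign and with negative sign.
W+ = 6 + 7.5 + 1.5 = 15
W- = 3.5 + 3.5 + 1.5 + 5 + 7.5 = 21
(Check: W+ + W- = 36 should equal n(n+1)/2 = 36.)
Step 4: Test statistic W = min(W+, W-) = 15.
Step 5: Ties in |d|, so use the tie-corrected normal approximation.
        E[W] = n(n+1)/4 = 8*9/4 = 18.
        Tie groups: |d|=1 (t=2), |d|=2 (t=2), |d|=7 (t=2); sum(t^3 - t) = 18.
        Var[W] = n(n+1)(2n+1)/24 - sum(t^3-t)/48 = 1224/24 - 18/48 = 50.625.
        z = (W - E[W]) / sqrt(Var[W]) = (15 - 18) / 7.1151 = -0.4216.
        Two-sided p = 2*Phi(z) = 0.673290.
Step 6: alpha = 0.05. fail to reject H0.

W+ = 15, W- = 21, W = min = 15, p = 0.673290, fail to reject H0.


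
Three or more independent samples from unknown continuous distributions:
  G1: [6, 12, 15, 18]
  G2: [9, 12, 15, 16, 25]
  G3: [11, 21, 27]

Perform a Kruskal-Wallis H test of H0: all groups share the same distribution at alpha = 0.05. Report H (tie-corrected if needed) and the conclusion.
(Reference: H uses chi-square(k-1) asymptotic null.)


Step 1: Combine all N = 12 observations and assign midranks.
sorted (value, group, rank): (6,G1,1), (9,G2,2), (11,G3,3), (12,G1,4.5), (12,G2,4.5), (15,G1,6.5), (15,G2,6.5), (16,G2,8), (18,G1,9), (21,G3,10), (25,G2,11), (27,G3,12)
Step 2: Sum ranks within each group.
R_1 = 21 (n_1 = 4)
R_2 = 32 (n_2 = 5)
R_3 = 25 (n_3 = 3)
Step 3: H = 12/(N(N+1)) * sum(R_i^2/n_i) - 3(N+1)
     = 12/(12*13) * (21^2/4 + 32^2/5 + 25^2/3) - 3*13
     = 0.076923 * 523.383 - 39
     = 1.260256.
Step 4: Ties present; correction factor C = 1 - 12/(12^3 - 12) = 0.993007. Corrected H = 1.260256 / 0.993007 = 1.269131.
Step 5: Under H0, H ~ chi^2(2); p-value = 0.530166.
Step 6: alpha = 0.05. fail to reject H0.

H = 1.2691, df = 2, p = 0.530166, fail to reject H0.


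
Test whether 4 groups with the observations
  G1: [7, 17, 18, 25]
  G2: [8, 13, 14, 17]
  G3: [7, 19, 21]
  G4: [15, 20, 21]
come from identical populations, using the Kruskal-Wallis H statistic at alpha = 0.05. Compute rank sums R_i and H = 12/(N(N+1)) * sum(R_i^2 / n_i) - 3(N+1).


Step 1: Combine all N = 14 observations and assign midranks.
sorted (value, group, rank): (7,G1,1.5), (7,G3,1.5), (8,G2,3), (13,G2,4), (14,G2,5), (15,G4,6), (17,G1,7.5), (17,G2,7.5), (18,G1,9), (19,G3,10), (20,G4,11), (21,G3,12.5), (21,G4,12.5), (25,G1,14)
Step 2: Sum ranks within each group.
R_1 = 32 (n_1 = 4)
R_2 = 19.5 (n_2 = 4)
R_3 = 24 (n_3 = 3)
R_4 = 29.5 (n_4 = 3)
Step 3: H = 12/(N(N+1)) * sum(R_i^2/n_i) - 3(N+1)
     = 12/(14*15) * (32^2/4 + 19.5^2/4 + 24^2/3 + 29.5^2/3) - 3*15
     = 0.057143 * 833.146 - 45
     = 2.608333.
Step 4: Ties present; correction factor C = 1 - 18/(14^3 - 14) = 0.993407. Corrected H = 2.608333 / 0.993407 = 2.625645.
Step 5: Under H0, H ~ chi^2(3); p-value = 0.453011.
Step 6: alpha = 0.05. fail to reject H0.

H = 2.6256, df = 3, p = 0.453011, fail to reject H0.


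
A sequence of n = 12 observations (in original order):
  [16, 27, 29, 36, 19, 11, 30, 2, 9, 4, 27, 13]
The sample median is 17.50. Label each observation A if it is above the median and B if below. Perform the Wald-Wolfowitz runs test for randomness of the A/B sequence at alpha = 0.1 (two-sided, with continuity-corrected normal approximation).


Step 1: Compute median = 17.50; label A = above, B = below.
Labels in order: BAAAABABBBAB  (n_A = 6, n_B = 6)
Step 2: Count runs R = 7.
Step 3: Under H0 (random ordering), E[R] = 2*n_A*n_B/(n_A+n_B) + 1 = 2*6*6/12 + 1 = 7.0000.
        Var[R] = 2*n_A*n_B*(2*n_A*n_B - n_A - n_B) / ((n_A+n_B)^2 * (n_A+n_B-1)) = 4320/1584 = 2.7273.
        SD[R] = 1.6514.
Step 4: R = E[R], so z = 0 with no continuity correction.
Step 5: Two-sided p-value via normal approximation = 2*(1 - Phi(|z|)) = 1.000000.
Step 6: alpha = 0.1. fail to reject H0.

R = 7, z = 0.0000, p = 1.000000, fail to reject H0.


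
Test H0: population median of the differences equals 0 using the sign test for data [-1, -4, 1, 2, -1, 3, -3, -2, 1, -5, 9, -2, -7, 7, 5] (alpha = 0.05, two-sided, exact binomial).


Step 1: Discard zero differences. Original n = 15; n_eff = number of nonzero differences = 15.
Nonzero differences (with sign): -1, -4, +1, +2, -1, +3, -3, -2, +1, -5, +9, -2, -7, +7, +5
Step 2: Count signs: positive = 7, negative = 8.
Step 3: Under H0: P(positive) = 0.5, so the number of positives S ~ Bin(15, 0.5).
Step 4: Two-sided exact p-value = sum of Bin(15,0.5) probabilities at or below the observed probability = 1.000000.
Step 5: alpha = 0.05. fail to reject H0.

n_eff = 15, pos = 7, neg = 8, p = 1.000000, fail to reject H0.


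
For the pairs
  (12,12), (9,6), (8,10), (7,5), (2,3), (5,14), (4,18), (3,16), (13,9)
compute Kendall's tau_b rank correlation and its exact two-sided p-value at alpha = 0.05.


Step 1: Enumerate the 36 unordered pairs (i,j) with i<j and classify each by sign(x_j-x_i) * sign(y_j-y_i).
  (1,2):dx=-3,dy=-6->C; (1,3):dx=-4,dy=-2->C; (1,4):dx=-5,dy=-7->C; (1,5):dx=-10,dy=-9->C
  (1,6):dx=-7,dy=+2->D; (1,7):dx=-8,dy=+6->D; (1,8):dx=-9,dy=+4->D; (1,9):dx=+1,dy=-3->D
  (2,3):dx=-1,dy=+4->D; (2,4):dx=-2,dy=-1->C; (2,5):dx=-7,dy=-3->C; (2,6):dx=-4,dy=+8->D
  (2,7):dx=-5,dy=+12->D; (2,8):dx=-6,dy=+10->D; (2,9):dx=+4,dy=+3->C; (3,4):dx=-1,dy=-5->C
  (3,5):dx=-6,dy=-7->C; (3,6):dx=-3,dy=+4->D; (3,7):dx=-4,dy=+8->D; (3,8):dx=-5,dy=+6->D
  (3,9):dx=+5,dy=-1->D; (4,5):dx=-5,dy=-2->C; (4,6):dx=-2,dy=+9->D; (4,7):dx=-3,dy=+13->D
  (4,8):dx=-4,dy=+11->D; (4,9):dx=+6,dy=+4->C; (5,6):dx=+3,dy=+11->C; (5,7):dx=+2,dy=+15->C
  (5,8):dx=+1,dy=+13->C; (5,9):dx=+11,dy=+6->C; (6,7):dx=-1,dy=+4->D; (6,8):dx=-2,dy=+2->D
  (6,9):dx=+8,dy=-5->D; (7,8):dx=-1,dy=-2->C; (7,9):dx=+9,dy=-9->D; (8,9):dx=+10,dy=-7->D
Step 2: C = 16, D = 20, total pairs = 36.
Step 3: tau = (C - D)/(n(n-1)/2) = (16 - 20)/36 = -0.111111.
Step 4: Exact two-sided p-value (enumerate n! = 362880 permutations of y under H0): p = 0.761414.
Step 5: alpha = 0.05. fail to reject H0.

tau_b = -0.1111 (C=16, D=20), p = 0.761414, fail to reject H0.


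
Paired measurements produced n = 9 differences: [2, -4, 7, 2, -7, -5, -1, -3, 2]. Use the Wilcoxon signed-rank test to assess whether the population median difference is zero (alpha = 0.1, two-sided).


Step 1: Drop any zero differences (none here) and take |d_i|.
|d| = [2, 4, 7, 2, 7, 5, 1, 3, 2]
Step 2: Midrank |d_i| (ties get averaged ranks).
ranks: |2|->3, |4|->6, |7|->8.5, |2|->3, |7|->8.5, |5|->7, |1|->1, |3|->5, |2|->3
Step 3: Attach original signs; sum ranks with positive sign and with negative sign.
W+ = 3 + 8.5 + 3 + 3 = 17.5
W- = 6 + 8.5 + 7 + 1 + 5 = 27.5
(Check: W+ + W- = 45 should equal n(n+1)/2 = 45.)
Step 4: Test statistic W = min(W+, W-) = 17.5.
Step 5: Ties in |d|, so use the tie-corrected normal approximation.
        E[W] = n(n+1)/4 = 9*10/4 = 22.5.
        Tie groups: |d|=2 (t=3), |d|=7 (t=2); sum(t^3 - t) = 30.
        Var[W] = n(n+1)(2n+1)/24 - sum(t^3-t)/48 = 1710/24 - 30/48 = 70.625.
        z = (W - E[W]) / sqrt(Var[W]) = (17.5 - 22.5) / 8.4039 = -0.5950.
        Two-sided p = 2*Phi(z) = 0.551867.
Step 6: alpha = 0.1. fail to reject H0.

W+ = 17.5, W- = 27.5, W = min = 17.5, p = 0.551867, fail to reject H0.


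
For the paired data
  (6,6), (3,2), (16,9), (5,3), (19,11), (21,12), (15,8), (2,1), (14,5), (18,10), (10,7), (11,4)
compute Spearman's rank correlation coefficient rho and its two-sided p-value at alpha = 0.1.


Step 1: Rank x and y separately (midranks; no ties here).
rank(x): 6->4, 3->2, 16->9, 5->3, 19->11, 21->12, 15->8, 2->1, 14->7, 18->10, 10->5, 11->6
rank(y): 6->6, 2->2, 9->9, 3->3, 11->11, 12->12, 8->8, 1->1, 5->5, 10->10, 7->7, 4->4
Step 2: d_i = R_x(i) - R_y(i); compute d_i^2.
  (4-6)^2=4, (2-2)^2=0, (9-9)^2=0, (3-3)^2=0, (11-11)^2=0, (12-12)^2=0, (8-8)^2=0, (1-1)^2=0, (7-5)^2=4, (10-10)^2=0, (5-7)^2=4, (6-4)^2=4
sum(d^2) = 16.
Step 3: rho = 1 - 6*16 / (12*(12^2 - 1)) = 1 - 96/1716 = 0.944056.
Step 4: Under H0, t = rho * sqrt((n-2)/(1-rho^2)) = 9.0525 ~ t(10).
Step 5: Two-sided p-value from the t-distribution with 10 df = 0.000004.
Step 6: alpha = 0.1. reject H0.

rho = 0.9441, p = 0.000004, reject H0 at alpha = 0.1.


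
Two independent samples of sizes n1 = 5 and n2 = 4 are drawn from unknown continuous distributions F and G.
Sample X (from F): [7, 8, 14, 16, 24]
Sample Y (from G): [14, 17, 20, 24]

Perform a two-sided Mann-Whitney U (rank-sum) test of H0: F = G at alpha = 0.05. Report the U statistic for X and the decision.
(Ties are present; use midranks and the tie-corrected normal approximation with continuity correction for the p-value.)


Step 1: Combine and sort all 9 observations; assign midranks.
sorted (value, group): (7,X), (8,X), (14,X), (14,Y), (16,X), (17,Y), (20,Y), (24,X), (24,Y)
ranks: 7->1, 8->2, 14->3.5, 14->3.5, 16->5, 17->6, 20->7, 24->8.5, 24->8.5
Step 2: Rank sum for X: R1 = 1 + 2 + 3.5 + 5 + 8.5 = 20.
Step 3: U_X = R1 - n1(n1+1)/2 = 20 - 5*6/2 = 20 - 15 = 5.
       U_Y = n1*n2 - U_X = 20 - 5 = 15.
Step 4: Ties are present, so use the tie-corrected normal approximation (with continuity correction) for the p-value.
Step 5: p-value = 0.266322; compare to alpha = 0.05. fail to reject H0.

U_X = 5, p = 0.266322, fail to reject H0 at alpha = 0.05.


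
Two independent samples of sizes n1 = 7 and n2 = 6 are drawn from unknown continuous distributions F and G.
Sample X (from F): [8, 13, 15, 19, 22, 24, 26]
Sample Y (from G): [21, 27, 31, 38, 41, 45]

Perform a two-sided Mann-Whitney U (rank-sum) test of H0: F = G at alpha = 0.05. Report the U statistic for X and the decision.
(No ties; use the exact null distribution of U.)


Step 1: Combine and sort all 13 observations; assign midranks.
sorted (value, group): (8,X), (13,X), (15,X), (19,X), (21,Y), (22,X), (24,X), (26,X), (27,Y), (31,Y), (38,Y), (41,Y), (45,Y)
ranks: 8->1, 13->2, 15->3, 19->4, 21->5, 22->6, 24->7, 26->8, 27->9, 31->10, 38->11, 41->12, 45->13
Step 2: Rank sum for X: R1 = 1 + 2 + 3 + 4 + 6 + 7 + 8 = 31.
Step 3: U_X = R1 - n1(n1+1)/2 = 31 - 7*8/2 = 31 - 28 = 3.
       U_Y = n1*n2 - U_X = 42 - 3 = 39.
Step 4: No ties, so the exact null distribution of U (based on enumerating the C(13,7) = 1716 equally likely rank assignments) gives the two-sided p-value.
Step 5: p-value = 0.008159; compare to alpha = 0.05. reject H0.

U_X = 3, p = 0.008159, reject H0 at alpha = 0.05.


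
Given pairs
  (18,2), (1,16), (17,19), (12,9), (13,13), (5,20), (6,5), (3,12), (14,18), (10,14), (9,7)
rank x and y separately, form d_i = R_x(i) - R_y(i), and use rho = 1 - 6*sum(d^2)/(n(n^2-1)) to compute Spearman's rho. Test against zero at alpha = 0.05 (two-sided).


Step 1: Rank x and y separately (midranks; no ties here).
rank(x): 18->11, 1->1, 17->10, 12->7, 13->8, 5->3, 6->4, 3->2, 14->9, 10->6, 9->5
rank(y): 2->1, 16->8, 19->10, 9->4, 13->6, 20->11, 5->2, 12->5, 18->9, 14->7, 7->3
Step 2: d_i = R_x(i) - R_y(i); compute d_i^2.
  (11-1)^2=100, (1-8)^2=49, (10-10)^2=0, (7-4)^2=9, (8-6)^2=4, (3-11)^2=64, (4-2)^2=4, (2-5)^2=9, (9-9)^2=0, (6-7)^2=1, (5-3)^2=4
sum(d^2) = 244.
Step 3: rho = 1 - 6*244 / (11*(11^2 - 1)) = 1 - 1464/1320 = -0.109091.
Step 4: Under H0, t = rho * sqrt((n-2)/(1-rho^2)) = -0.3292 ~ t(9).
Step 5: Two-sided p-value from the t-distribution with 9 df = 0.749509.
Step 6: alpha = 0.05. fail to reject H0.

rho = -0.1091, p = 0.749509, fail to reject H0 at alpha = 0.05.


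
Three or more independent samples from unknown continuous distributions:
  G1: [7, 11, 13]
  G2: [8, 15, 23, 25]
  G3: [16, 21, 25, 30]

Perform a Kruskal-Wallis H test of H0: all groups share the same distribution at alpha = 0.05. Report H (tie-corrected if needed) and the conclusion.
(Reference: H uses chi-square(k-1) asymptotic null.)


Step 1: Combine all N = 11 observations and assign midranks.
sorted (value, group, rank): (7,G1,1), (8,G2,2), (11,G1,3), (13,G1,4), (15,G2,5), (16,G3,6), (21,G3,7), (23,G2,8), (25,G2,9.5), (25,G3,9.5), (30,G3,11)
Step 2: Sum ranks within each group.
R_1 = 8 (n_1 = 3)
R_2 = 24.5 (n_2 = 4)
R_3 = 33.5 (n_3 = 4)
Step 3: H = 12/(N(N+1)) * sum(R_i^2/n_i) - 3(N+1)
     = 12/(11*12) * (8^2/3 + 24.5^2/4 + 33.5^2/4) - 3*12
     = 0.090909 * 451.958 - 36
     = 5.087121.
Step 4: Ties present; correction factor C = 1 - 6/(11^3 - 11) = 0.995455. Corrected H = 5.087121 / 0.995455 = 5.110350.
Step 5: Under H0, H ~ chi^2(2); p-value = 0.077679.
Step 6: alpha = 0.05. fail to reject H0.

H = 5.1104, df = 2, p = 0.077679, fail to reject H0.


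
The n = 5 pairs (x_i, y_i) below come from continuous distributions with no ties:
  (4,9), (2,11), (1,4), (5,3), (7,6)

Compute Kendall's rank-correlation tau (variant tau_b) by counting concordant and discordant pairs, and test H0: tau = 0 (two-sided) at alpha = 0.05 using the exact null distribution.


Step 1: Enumerate the 10 unordered pairs (i,j) with i<j and classify each by sign(x_j-x_i) * sign(y_j-y_i).
  (1,2):dx=-2,dy=+2->D; (1,3):dx=-3,dy=-5->C; (1,4):dx=+1,dy=-6->D; (1,5):dx=+3,dy=-3->D
  (2,3):dx=-1,dy=-7->C; (2,4):dx=+3,dy=-8->D; (2,5):dx=+5,dy=-5->D; (3,4):dx=+4,dy=-1->D
  (3,5):dx=+6,dy=+2->C; (4,5):dx=+2,dy=+3->C
Step 2: C = 4, D = 6, total pairs = 10.
Step 3: tau = (C - D)/(n(n-1)/2) = (4 - 6)/10 = -0.200000.
Step 4: Exact two-sided p-value (enumerate n! = 120 permutations of y under H0): p = 0.816667.
Step 5: alpha = 0.05. fail to reject H0.

tau_b = -0.2000 (C=4, D=6), p = 0.816667, fail to reject H0.


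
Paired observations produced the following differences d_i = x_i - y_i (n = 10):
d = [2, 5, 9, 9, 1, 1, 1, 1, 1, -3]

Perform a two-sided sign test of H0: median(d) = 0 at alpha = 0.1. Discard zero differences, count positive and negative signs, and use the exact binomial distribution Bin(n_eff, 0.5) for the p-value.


Step 1: Discard zero differences. Original n = 10; n_eff = number of nonzero differences = 10.
Nonzero differences (with sign): +2, +5, +9, +9, +1, +1, +1, +1, +1, -3
Step 2: Count signs: positive = 9, negative = 1.
Step 3: Under H0: P(positive) = 0.5, so the number of positives S ~ Bin(10, 0.5).
Step 4: Two-sided exact p-value = sum of Bin(10,0.5) probabilities at or below the observed probability = 0.021484.
Step 5: alpha = 0.1. reject H0.

n_eff = 10, pos = 9, neg = 1, p = 0.021484, reject H0.


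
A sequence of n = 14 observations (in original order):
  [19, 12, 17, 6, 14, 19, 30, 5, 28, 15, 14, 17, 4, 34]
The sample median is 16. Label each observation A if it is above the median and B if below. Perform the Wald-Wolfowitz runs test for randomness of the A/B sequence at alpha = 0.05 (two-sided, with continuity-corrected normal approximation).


Step 1: Compute median = 16; label A = above, B = below.
Labels in order: ABABBAABABBABA  (n_A = 7, n_B = 7)
Step 2: Count runs R = 11.
Step 3: Under H0 (random ordering), E[R] = 2*n_A*n_B/(n_A+n_B) + 1 = 2*7*7/14 + 1 = 8.0000.
        Var[R] = 2*n_A*n_B*(2*n_A*n_B - n_A - n_B) / ((n_A+n_B)^2 * (n_A+n_B-1)) = 8232/2548 = 3.2308.
        SD[R] = 1.7974.
Step 4: Continuity-corrected z = (R - 0.5 - E[R]) / SD[R] = (11 - 0.5 - 8.0000) / 1.7974 = 1.3909.
Step 5: Two-sided p-value via normal approximation = 2*(1 - Phi(|z|)) = 0.164264.
Step 6: alpha = 0.05. fail to reject H0.

R = 11, z = 1.3909, p = 0.164264, fail to reject H0.


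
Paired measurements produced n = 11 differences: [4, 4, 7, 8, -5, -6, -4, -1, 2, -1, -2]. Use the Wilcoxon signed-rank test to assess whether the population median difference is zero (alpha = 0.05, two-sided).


Step 1: Drop any zero differences (none here) and take |d_i|.
|d| = [4, 4, 7, 8, 5, 6, 4, 1, 2, 1, 2]
Step 2: Midrank |d_i| (ties get averaged ranks).
ranks: |4|->6, |4|->6, |7|->10, |8|->11, |5|->8, |6|->9, |4|->6, |1|->1.5, |2|->3.5, |1|->1.5, |2|->3.5
Step 3: Attach original signs; sum ranks with positive sign and with negative sign.
W+ = 6 + 6 + 10 + 11 + 3.5 = 36.5
W- = 8 + 9 + 6 + 1.5 + 1.5 + 3.5 = 29.5
(Check: W+ + W- = 66 should equal n(n+1)/2 = 66.)
Step 4: Test statistic W = min(W+, W-) = 29.5.
Step 5: Ties in |d|, so use the tie-corrected normal approximation.
        E[W] = n(n+1)/4 = 11*12/4 = 33.
        Tie groups: |d|=1 (t=2), |d|=2 (t=2), |d|=4 (t=3); sum(t^3 - t) = 36.
        Var[W] = n(n+1)(2n+1)/24 - sum(t^3-t)/48 = 3036/24 - 36/48 = 125.75.
        z = (W - E[W]) / sqrt(Var[W]) = (29.5 - 33) / 11.2138 = -0.3121.
        Two-sided p = 2*Phi(z) = 0.754953.
Step 6: alpha = 0.05. fail to reject H0.

W+ = 36.5, W- = 29.5, W = min = 29.5, p = 0.754953, fail to reject H0.


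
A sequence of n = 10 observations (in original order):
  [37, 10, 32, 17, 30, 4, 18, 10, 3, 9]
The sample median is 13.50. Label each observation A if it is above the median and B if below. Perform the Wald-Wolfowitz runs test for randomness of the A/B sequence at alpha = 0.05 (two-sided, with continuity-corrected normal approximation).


Step 1: Compute median = 13.50; label A = above, B = below.
Labels in order: ABAAABABBB  (n_A = 5, n_B = 5)
Step 2: Count runs R = 6.
Step 3: Under H0 (random ordering), E[R] = 2*n_A*n_B/(n_A+n_B) + 1 = 2*5*5/10 + 1 = 6.0000.
        Var[R] = 2*n_A*n_B*(2*n_A*n_B - n_A - n_B) / ((n_A+n_B)^2 * (n_A+n_B-1)) = 2000/900 = 2.2222.
        SD[R] = 1.4907.
Step 4: R = E[R], so z = 0 with no continuity correction.
Step 5: Two-sided p-value via normal approximation = 2*(1 - Phi(|z|)) = 1.000000.
Step 6: alpha = 0.05. fail to reject H0.

R = 6, z = 0.0000, p = 1.000000, fail to reject H0.
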